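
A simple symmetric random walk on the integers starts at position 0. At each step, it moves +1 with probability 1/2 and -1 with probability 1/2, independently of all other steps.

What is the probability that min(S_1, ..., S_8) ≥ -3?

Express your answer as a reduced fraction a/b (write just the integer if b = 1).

Answer: 105/128

Derivation:
Let f(t,s) = #length-t paths at position s with S_1..S_t all ≥ -3.
f(t,s) = f(t-1,s-1) + f(t-1,s+1) for s ≥ -3; f(t,s) = 0 for s < -3.
t=0: f(0,0)=1
t=1: f(1,-1)=1 f(1,1)=1
t=2: f(2,-2)=1 f(2,0)=2 f(2,2)=1
t=3: f(3,-3)=1 f(3,-1)=3 f(3,1)=3 f(3,3)=1
t=4: f(4,-2)=4 f(4,0)=6 f(4,2)=4 f(4,4)=1
t=5: f(5,-3)=4 f(5,-1)=10 f(5,1)=10 f(5,3)=5 f(5,5)=1
t=6: f(6,-2)=14 f(6,0)=20 f(6,2)=15 f(6,4)=6 f(6,6)=1
t=7: f(7,-3)=14 f(7,-1)=34 f(7,1)=35 f(7,3)=21 f(7,5)=7 f(7,7)=1
t=8: f(8,-2)=48 f(8,0)=69 f(8,2)=56 f(8,4)=28 f(8,6)=8 f(8,8)=1
Σ_s f(8,s) = 210
P = 210/256 = 105/128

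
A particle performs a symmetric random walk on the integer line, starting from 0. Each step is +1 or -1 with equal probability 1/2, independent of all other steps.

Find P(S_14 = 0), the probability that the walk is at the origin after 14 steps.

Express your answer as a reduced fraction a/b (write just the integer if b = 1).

Answer: 429/2048

Derivation:
To return to 0 after 14 steps: need exactly 7 steps of +1 and 7 of -1.
Favorable paths: C(14,7) = 3432
Total paths: 2^14 = 16384
P = 3432/16384 = 429/2048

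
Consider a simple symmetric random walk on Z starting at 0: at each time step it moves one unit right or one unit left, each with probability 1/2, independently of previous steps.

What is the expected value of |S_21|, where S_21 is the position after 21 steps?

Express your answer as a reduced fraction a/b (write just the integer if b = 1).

Answer: 969969/262144

Derivation:
S_21 takes values m ≡ 1 (mod 2) with |m| ≤ 21; P(S_21=m) = C(21,(21+m)/2)/2^21.
Total paths: 2^21 = 2097152
Distribution: P(S=-21)=1/2097152, P(S=-19)=21/2097152, P(S=-17)=210/2097152, P(S=-15)=1330/2097152, P(S=-13)=5985/2097152, P(S=-11)=20349/2097152, P(S=-9)=54264/2097152, P(S=-7)=116280/2097152, P(S=-5)=203490/2097152, P(S=-3)=293930/2097152, P(S=-1)=352716/2097152, P(S=1)=352716/2097152, P(S=3)=293930/2097152, P(S=5)=203490/2097152, P(S=7)=116280/2097152, P(S=9)=54264/2097152, P(S=11)=20349/2097152, P(S=13)=5985/2097152, P(S=15)=1330/2097152, P(S=17)=210/2097152, P(S=19)=21/2097152, P(S=21)=1/2097152
E[|S_21|] = Σ_m |m|·P(S_21=m) = 7759752/2097152 = 969969/262144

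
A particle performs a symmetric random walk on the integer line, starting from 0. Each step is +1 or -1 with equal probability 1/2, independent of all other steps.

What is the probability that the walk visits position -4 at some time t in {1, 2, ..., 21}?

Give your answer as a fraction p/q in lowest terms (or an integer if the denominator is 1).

Answer: 200965/524288

Derivation:
Count via complement. Let g(t,s) = #length-t paths at position s with S_1..S_t all ≠ -4.
g(t,s) = g(t-1,s-1) + g(t-1,s+1) for s ≠ -4; g(t,-4) = 0.
t=0: g(0,0)=1
t=1: g(1,-1)=1 g(1,1)=1
t=2: g(2,-2)=1 g(2,0)=2 g(2,2)=1
t=3: g(3,-3)=1 g(3,-1)=3 g(3,1)=3 g(3,3)=1
t=4: g(4,-2)=4 g(4,0)=6 g(4,2)=4 g(4,4)=1
t=5: g(5,-3)=4 g(5,-1)=10 g(5,1)=10 g(5,3)=5 g(5,5)=1
t=6: g(6,-2)=14 g(6,0)=20 g(6,2)=15 g(6,4)=6 g(6,6)=1
t=7: g(7,-3)=14 g(7,-1)=34 g(7,1)=35 g(7,3)=21 g(7,5)=7 g(7,7)=1
t=8: g(8,-2)=48 g(8,0)=69 g(8,2)=56 g(8,4)=28 g(8,6)=8 g(8,8)=1
t=9: g(9,-3)=48 g(9,-1)=117 g(9,1)=125 g(9,3)=84 g(9,5)=36 g(9,7)=9 g(9,9)=1
t=10: g(10,-2)=165 g(10,0)=242 g(10,2)=209 g(10,4)=120 g(10,6)=45 g(10,8)=10 g(10,10)=1
t=11: g(11,-3)=165 g(11,-1)=407 g(11,1)=451 g(11,3)=329 g(11,5)=165 g(11,7)=55 g(11,9)=11 g(11,11)=1
t=12: g(12,-2)=572 g(12,0)=858 g(12,2)=780 g(12,4)=494 g(12,6)=220 g(12,8)=66 g(12,10)=12 g(12,12)=1
t=13: g(13,-3)=572 g(13,-1)=1430 g(13,1)=1638 g(13,3)=1274 g(13,5)=714 g(13,7)=286 g(13,9)=78 g(13,11)=13 g(13,13)=1
t=14: g(14,-2)=2002 g(14,0)=3068 g(14,2)=2912 g(14,4)=1988 g(14,6)=1000 g(14,8)=364 g(14,10)=91 g(14,12)=14 g(14,14)=1
t=15: g(15,-3)=2002 g(15,-1)=5070 g(15,1)=5980 g(15,3)=4900 g(15,5)=2988 g(15,7)=1364 g(15,9)=455 g(15,11)=105 g(15,13)=15 g(15,15)=1
t=16: g(16,-2)=7072 g(16,0)=11050 g(16,2)=10880 g(16,4)=7888 g(16,6)=4352 g(16,8)=1819 g(16,10)=560 g(16,12)=120 g(16,14)=16 g(16,16)=1
t=17: g(17,-3)=7072 g(17,-1)=18122 g(17,1)=21930 g(17,3)=18768 g(17,5)=12240 g(17,7)=6171 g(17,9)=2379 g(17,11)=680 g(17,13)=136 g(17,15)=17 g(17,17)=1
t=18: g(18,-2)=25194 g(18,0)=40052 g(18,2)=40698 g(18,4)=31008 g(18,6)=18411 g(18,8)=8550 g(18,10)=3059 g(18,12)=816 g(18,14)=153 g(18,16)=18 g(18,18)=1
t=19: g(19,-3)=25194 g(19,-1)=65246 g(19,1)=80750 g(19,3)=71706 g(19,5)=49419 g(19,7)=26961 g(19,9)=11609 g(19,11)=3875 g(19,13)=969 g(19,15)=171 g(19,17)=19 g(19,19)=1
t=20: g(20,-2)=90440 g(20,0)=145996 g(20,2)=152456 g(20,4)=121125 g(20,6)=76380 g(20,8)=38570 g(20,10)=15484 g(20,12)=4844 g(20,14)=1140 g(20,16)=190 g(20,18)=20 g(20,20)=1
t=21: g(21,-3)=90440 g(21,-1)=236436 g(21,1)=298452 g(21,3)=273581 g(21,5)=197505 g(21,7)=114950 g(21,9)=54054 g(21,11)=20328 g(21,13)=5984 g(21,15)=1330 g(21,17)=210 g(21,19)=21 g(21,21)=1
Paths never hitting -4: Σ_s g(21,s) = 1293292
Paths hitting -4: 2^21 - 1293292 = 803860
P = 803860/2097152 = 200965/524288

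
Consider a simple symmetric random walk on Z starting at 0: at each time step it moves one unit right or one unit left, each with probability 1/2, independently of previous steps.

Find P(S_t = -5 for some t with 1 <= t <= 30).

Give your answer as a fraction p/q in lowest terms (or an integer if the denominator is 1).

Count via complement. Let g(t,s) = #length-t paths at position s with S_1..S_t all ≠ -5.
g(t,s) = g(t-1,s-1) + g(t-1,s+1) for s ≠ -5; g(t,-5) = 0.
t=0: g(0,0)=1
t=1: g(1,-1)=1 g(1,1)=1
t=2: g(2,-2)=1 g(2,0)=2 g(2,2)=1
t=3: g(3,-3)=1 g(3,-1)=3 g(3,1)=3 g(3,3)=1
t=4: g(4,-4)=1 g(4,-2)=4 g(4,0)=6 g(4,2)=4 g(4,4)=1
t=5: g(5,-3)=5 g(5,-1)=10 g(5,1)=10 g(5,3)=5 g(5,5)=1
t=6: g(6,-4)=5 g(6,-2)=15 g(6,0)=20 g(6,2)=15 g(6,4)=6 g(6,6)=1
t=7: g(7,-3)=20 g(7,-1)=35 g(7,1)=35 g(7,3)=21 g(7,5)=7 g(7,7)=1
t=8: g(8,-4)=20 g(8,-2)=55 g(8,0)=70 g(8,2)=56 g(8,4)=28 g(8,6)=8 g(8,8)=1
t=9: g(9,-3)=75 g(9,-1)=125 g(9,1)=126 g(9,3)=84 g(9,5)=36 g(9,7)=9 g(9,9)=1
t=10: g(10,-4)=75 g(10,-2)=200 g(10,0)=251 g(10,2)=210 g(10,4)=120 g(10,6)=45 g(10,8)=10 g(10,10)=1
t=11: g(11,-3)=275 g(11,-1)=451 g(11,1)=461 g(11,3)=330 g(11,5)=165 g(11,7)=55 g(11,9)=11 g(11,11)=1
t=12: g(12,-4)=275 g(12,-2)=726 g(12,0)=912 g(12,2)=791 g(12,4)=495 g(12,6)=220 g(12,8)=66 g(12,10)=12 g(12,12)=1
t=13: g(13,-3)=1001 g(13,-1)=1638 g(13,1)=1703 g(13,3)=1286 g(13,5)=715 g(13,7)=286 g(13,9)=78 g(13,11)=13 g(13,13)=1
t=14: g(14,-4)=1001 g(14,-2)=2639 g(14,0)=3341 g(14,2)=2989 g(14,4)=2001 g(14,6)=1001 g(14,8)=364 g(14,10)=91 g(14,12)=14 g(14,14)=1
t=15: g(15,-3)=3640 g(15,-1)=5980 g(15,1)=6330 g(15,3)=4990 g(15,5)=3002 g(15,7)=1365 g(15,9)=455 g(15,11)=105 g(15,13)=15 g(15,15)=1
t=16: g(16,-4)=3640 g(16,-2)=9620 g(16,0)=12310 g(16,2)=11320 g(16,4)=7992 g(16,6)=4367 g(16,8)=1820 g(16,10)=560 g(16,12)=120 g(16,14)=16 g(16,16)=1
t=17: g(17,-3)=13260 g(17,-1)=21930 g(17,1)=23630 g(17,3)=19312 g(17,5)=12359 g(17,7)=6187 g(17,9)=2380 g(17,11)=680 g(17,13)=136 g(17,15)=17 g(17,17)=1
t=18: g(18,-4)=13260 g(18,-2)=35190 g(18,0)=45560 g(18,2)=42942 g(18,4)=31671 g(18,6)=18546 g(18,8)=8567 g(18,10)=3060 g(18,12)=816 g(18,14)=153 g(18,16)=18 g(18,18)=1
t=19: g(19,-3)=48450 g(19,-1)=80750 g(19,1)=88502 g(19,3)=74613 g(19,5)=50217 g(19,7)=27113 g(19,9)=11627 g(19,11)=3876 g(19,13)=969 g(19,15)=171 g(19,17)=19 g(19,19)=1
t=20: g(20,-4)=48450 g(20,-2)=129200 g(20,0)=169252 g(20,2)=163115 g(20,4)=124830 g(20,6)=77330 g(20,8)=38740 g(20,10)=15503 g(20,12)=4845 g(20,14)=1140 g(20,16)=190 g(20,18)=20 g(20,20)=1
t=21: g(21,-3)=177650 g(21,-1)=298452 g(21,1)=332367 g(21,3)=287945 g(21,5)=202160 g(21,7)=116070 g(21,9)=54243 g(21,11)=20348 g(21,13)=5985 g(21,15)=1330 g(21,17)=210 g(21,19)=21 g(21,21)=1
t=22: g(22,-4)=177650 g(22,-2)=476102 g(22,0)=630819 g(22,2)=620312 g(22,4)=490105 g(22,6)=318230 g(22,8)=170313 g(22,10)=74591 g(22,12)=26333 g(22,14)=7315 g(22,16)=1540 g(22,18)=231 g(22,20)=22 g(22,22)=1
t=23: g(23,-3)=653752 g(23,-1)=1106921 g(23,1)=1251131 g(23,3)=1110417 g(23,5)=808335 g(23,7)=488543 g(23,9)=244904 g(23,11)=100924 g(23,13)=33648 g(23,15)=8855 g(23,17)=1771 g(23,19)=253 g(23,21)=23 g(23,23)=1
t=24: g(24,-4)=653752 g(24,-2)=1760673 g(24,0)=2358052 g(24,2)=2361548 g(24,4)=1918752 g(24,6)=1296878 g(24,8)=733447 g(24,10)=345828 g(24,12)=134572 g(24,14)=42503 g(24,16)=10626 g(24,18)=2024 g(24,20)=276 g(24,22)=24 g(24,24)=1
t=25: g(25,-3)=2414425 g(25,-1)=4118725 g(25,1)=4719600 g(25,3)=4280300 g(25,5)=3215630 g(25,7)=2030325 g(25,9)=1079275 g(25,11)=480400 g(25,13)=177075 g(25,15)=53129 g(25,17)=12650 g(25,19)=2300 g(25,21)=300 g(25,23)=25 g(25,25)=1
t=26: g(26,-4)=2414425 g(26,-2)=6533150 g(26,0)=8838325 g(26,2)=8999900 g(26,4)=7495930 g(26,6)=5245955 g(26,8)=3109600 g(26,10)=1559675 g(26,12)=657475 g(26,14)=230204 g(26,16)=65779 g(26,18)=14950 g(26,20)=2600 g(26,22)=325 g(26,24)=26 g(26,26)=1
t=27: g(27,-3)=8947575 g(27,-1)=15371475 g(27,1)=17838225 g(27,3)=16495830 g(27,5)=12741885 g(27,7)=8355555 g(27,9)=4669275 g(27,11)=2217150 g(27,13)=887679 g(27,15)=295983 g(27,17)=80729 g(27,19)=17550 g(27,21)=2925 g(27,23)=351 g(27,25)=27 g(27,27)=1
t=28: g(28,-4)=8947575 g(28,-2)=24319050 g(28,0)=33209700 g(28,2)=34334055 g(28,4)=29237715 g(28,6)=21097440 g(28,8)=13024830 g(28,10)=6886425 g(28,12)=3104829 g(28,14)=1183662 g(28,16)=376712 g(28,18)=98279 g(28,20)=20475 g(28,22)=3276 g(28,24)=378 g(28,26)=28 g(28,28)=1
t=29: g(29,-3)=33266625 g(29,-1)=57528750 g(29,1)=67543755 g(29,3)=63571770 g(29,5)=50335155 g(29,7)=34122270 g(29,9)=19911255 g(29,11)=9991254 g(29,13)=4288491 g(29,15)=1560374 g(29,17)=474991 g(29,19)=118754 g(29,21)=23751 g(29,23)=3654 g(29,25)=406 g(29,27)=29 g(29,29)=1
t=30: g(30,-4)=33266625 g(30,-2)=90795375 g(30,0)=125072505 g(30,2)=131115525 g(30,4)=113906925 g(30,6)=84457425 g(30,8)=54033525 g(30,10)=29902509 g(30,12)=14279745 g(30,14)=5848865 g(30,16)=2035365 g(30,18)=593745 g(30,20)=142505 g(30,22)=27405 g(30,24)=4060 g(30,26)=435 g(30,28)=30 g(30,30)=1
Paths never hitting -5: Σ_s g(30,s) = 685482570
Paths hitting -5: 2^30 - 685482570 = 388259254
P = 388259254/1073741824 = 194129627/536870912

Answer: 194129627/536870912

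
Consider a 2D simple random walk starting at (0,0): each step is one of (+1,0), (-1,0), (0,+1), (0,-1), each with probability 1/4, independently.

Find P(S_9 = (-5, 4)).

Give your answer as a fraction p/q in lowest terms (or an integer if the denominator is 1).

Answer: 63/131072

Derivation:
Let h be the number of horizontal steps (so 9-h are vertical). To end at (-5,4) need (h-5)/2 right-steps and ((9-h)+4)/2 up-steps.
Sum over h with 5 ≤ h ≤ 5, h ≡ 1 (mod 2), 9-h ≡ 0 (mod 2):
h=5: C(9,5)·C(5,0)·C(4,4) = 126·1·1 = 126
Total favorable: 126
Total paths: 4^9 = 262144
P = 126/262144 = 63/131072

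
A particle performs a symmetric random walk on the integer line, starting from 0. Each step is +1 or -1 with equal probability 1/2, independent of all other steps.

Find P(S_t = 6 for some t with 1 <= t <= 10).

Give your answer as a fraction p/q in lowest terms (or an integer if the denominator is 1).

Answer: 67/1024

Derivation:
Count via complement. Let g(t,s) = #length-t paths at position s with S_1..S_t all ≠ 6.
g(t,s) = g(t-1,s-1) + g(t-1,s+1) for s ≠ 6; g(t,6) = 0.
t=0: g(0,0)=1
t=1: g(1,-1)=1 g(1,1)=1
t=2: g(2,-2)=1 g(2,0)=2 g(2,2)=1
t=3: g(3,-3)=1 g(3,-1)=3 g(3,1)=3 g(3,3)=1
t=4: g(4,-4)=1 g(4,-2)=4 g(4,0)=6 g(4,2)=4 g(4,4)=1
t=5: g(5,-5)=1 g(5,-3)=5 g(5,-1)=10 g(5,1)=10 g(5,3)=5 g(5,5)=1
t=6: g(6,-6)=1 g(6,-4)=6 g(6,-2)=15 g(6,0)=20 g(6,2)=15 g(6,4)=6
t=7: g(7,-7)=1 g(7,-5)=7 g(7,-3)=21 g(7,-1)=35 g(7,1)=35 g(7,3)=21 g(7,5)=6
t=8: g(8,-8)=1 g(8,-6)=8 g(8,-4)=28 g(8,-2)=56 g(8,0)=70 g(8,2)=56 g(8,4)=27
t=9: g(9,-9)=1 g(9,-7)=9 g(9,-5)=36 g(9,-3)=84 g(9,-1)=126 g(9,1)=126 g(9,3)=83 g(9,5)=27
t=10: g(10,-10)=1 g(10,-8)=10 g(10,-6)=45 g(10,-4)=120 g(10,-2)=210 g(10,0)=252 g(10,2)=209 g(10,4)=110
Paths never hitting 6: Σ_s g(10,s) = 957
Paths hitting 6: 2^10 - 957 = 67
P = 67/1024 = 67/1024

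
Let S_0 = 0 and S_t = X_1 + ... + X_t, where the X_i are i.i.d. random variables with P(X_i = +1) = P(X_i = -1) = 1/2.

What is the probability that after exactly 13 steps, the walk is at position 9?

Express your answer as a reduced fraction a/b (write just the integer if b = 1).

To reach position 9 after 13 steps: need 11 steps of +1 and 2 of -1.
Favorable paths: C(13,11) = 78
Total paths: 2^13 = 8192
P = 78/8192 = 39/4096

Answer: 39/4096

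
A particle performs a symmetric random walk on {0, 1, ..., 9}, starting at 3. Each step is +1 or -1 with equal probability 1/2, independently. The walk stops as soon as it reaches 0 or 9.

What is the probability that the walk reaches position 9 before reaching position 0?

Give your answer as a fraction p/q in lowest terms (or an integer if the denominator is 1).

Symmetric walk (p = 1/2): the harmonic-function argument gives P(hit 9 before 0 | start at 3) = a/N.
P = 3/9 = 1/3

Answer: 1/3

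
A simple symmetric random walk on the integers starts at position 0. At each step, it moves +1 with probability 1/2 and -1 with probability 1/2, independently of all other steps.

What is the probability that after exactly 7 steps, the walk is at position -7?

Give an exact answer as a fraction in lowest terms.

To reach position -7 after 7 steps: need 0 steps of +1 and 7 of -1.
Favorable paths: C(7,0) = 1
Total paths: 2^7 = 128
P = 1/128 = 1/128

Answer: 1/128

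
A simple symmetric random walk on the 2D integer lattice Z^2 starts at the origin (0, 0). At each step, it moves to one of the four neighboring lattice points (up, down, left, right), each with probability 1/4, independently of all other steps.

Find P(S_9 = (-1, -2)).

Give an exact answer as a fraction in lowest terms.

Let h be the number of horizontal steps (so 9-h are vertical). To end at (-1,-2) need (h-1)/2 right-steps and ((9-h)-2)/2 up-steps.
Sum over h with 1 ≤ h ≤ 7, h ≡ 1 (mod 2), 9-h ≡ 0 (mod 2):
h=1: C(9,1)·C(1,0)·C(8,3) = 9·1·56 = 504
h=3: C(9,3)·C(3,1)·C(6,2) = 84·3·15 = 3780
h=5: C(9,5)·C(5,2)·C(4,1) = 126·10·4 = 5040
h=7: C(9,7)·C(7,3)·C(2,0) = 36·35·1 = 1260
Total favorable: 10584
Total paths: 4^9 = 262144
P = 10584/262144 = 1323/32768

Answer: 1323/32768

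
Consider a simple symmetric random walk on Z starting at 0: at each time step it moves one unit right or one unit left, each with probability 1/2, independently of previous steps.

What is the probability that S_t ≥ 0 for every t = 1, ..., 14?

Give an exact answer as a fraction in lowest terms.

Let f(t,s) = #length-t paths at position s with S_1..S_t all ≥ 0.
f(t,s) = f(t-1,s-1) + f(t-1,s+1) for s ≥ 0; f(t,s) = 0 for s < 0.
t=0: f(0,0)=1
t=1: f(1,1)=1
t=2: f(2,0)=1 f(2,2)=1
t=3: f(3,1)=2 f(3,3)=1
t=4: f(4,0)=2 f(4,2)=3 f(4,4)=1
t=5: f(5,1)=5 f(5,3)=4 f(5,5)=1
t=6: f(6,0)=5 f(6,2)=9 f(6,4)=5 f(6,6)=1
t=7: f(7,1)=14 f(7,3)=14 f(7,5)=6 f(7,7)=1
t=8: f(8,0)=14 f(8,2)=28 f(8,4)=20 f(8,6)=7 f(8,8)=1
t=9: f(9,1)=42 f(9,3)=48 f(9,5)=27 f(9,7)=8 f(9,9)=1
t=10: f(10,0)=42 f(10,2)=90 f(10,4)=75 f(10,6)=35 f(10,8)=9 f(10,10)=1
t=11: f(11,1)=132 f(11,3)=165 f(11,5)=110 f(11,7)=44 f(11,9)=10 f(11,11)=1
t=12: f(12,0)=132 f(12,2)=297 f(12,4)=275 f(12,6)=154 f(12,8)=54 f(12,10)=11 f(12,12)=1
t=13: f(13,1)=429 f(13,3)=572 f(13,5)=429 f(13,7)=208 f(13,9)=65 f(13,11)=12 f(13,13)=1
t=14: f(14,0)=429 f(14,2)=1001 f(14,4)=1001 f(14,6)=637 f(14,8)=273 f(14,10)=77 f(14,12)=13 f(14,14)=1
Σ_s f(14,s) = 3432
P = 3432/16384 = 429/2048

Answer: 429/2048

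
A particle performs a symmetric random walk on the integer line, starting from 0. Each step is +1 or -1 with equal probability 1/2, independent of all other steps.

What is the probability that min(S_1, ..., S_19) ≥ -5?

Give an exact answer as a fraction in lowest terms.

Let f(t,s) = #length-t paths at position s with S_1..S_t all ≥ -5.
f(t,s) = f(t-1,s-1) + f(t-1,s+1) for s ≥ -5; f(t,s) = 0 for s < -5.
t=0: f(0,0)=1
t=1: f(1,-1)=1 f(1,1)=1
t=2: f(2,-2)=1 f(2,0)=2 f(2,2)=1
t=3: f(3,-3)=1 f(3,-1)=3 f(3,1)=3 f(3,3)=1
t=4: f(4,-4)=1 f(4,-2)=4 f(4,0)=6 f(4,2)=4 f(4,4)=1
t=5: f(5,-5)=1 f(5,-3)=5 f(5,-1)=10 f(5,1)=10 f(5,3)=5 f(5,5)=1
t=6: f(6,-4)=6 f(6,-2)=15 f(6,0)=20 f(6,2)=15 f(6,4)=6 f(6,6)=1
t=7: f(7,-5)=6 f(7,-3)=21 f(7,-1)=35 f(7,1)=35 f(7,3)=21 f(7,5)=7 f(7,7)=1
t=8: f(8,-4)=27 f(8,-2)=56 f(8,0)=70 f(8,2)=56 f(8,4)=28 f(8,6)=8 f(8,8)=1
t=9: f(9,-5)=27 f(9,-3)=83 f(9,-1)=126 f(9,1)=126 f(9,3)=84 f(9,5)=36 f(9,7)=9 f(9,9)=1
t=10: f(10,-4)=110 f(10,-2)=209 f(10,0)=252 f(10,2)=210 f(10,4)=120 f(10,6)=45 f(10,8)=10 f(10,10)=1
t=11: f(11,-5)=110 f(11,-3)=319 f(11,-1)=461 f(11,1)=462 f(11,3)=330 f(11,5)=165 f(11,7)=55 f(11,9)=11 f(11,11)=1
t=12: f(12,-4)=429 f(12,-2)=780 f(12,0)=923 f(12,2)=792 f(12,4)=495 f(12,6)=220 f(12,8)=66 f(12,10)=12 f(12,12)=1
t=13: f(13,-5)=429 f(13,-3)=1209 f(13,-1)=1703 f(13,1)=1715 f(13,3)=1287 f(13,5)=715 f(13,7)=286 f(13,9)=78 f(13,11)=13 f(13,13)=1
t=14: f(14,-4)=1638 f(14,-2)=2912 f(14,0)=3418 f(14,2)=3002 f(14,4)=2002 f(14,6)=1001 f(14,8)=364 f(14,10)=91 f(14,12)=14 f(14,14)=1
t=15: f(15,-5)=1638 f(15,-3)=4550 f(15,-1)=6330 f(15,1)=6420 f(15,3)=5004 f(15,5)=3003 f(15,7)=1365 f(15,9)=455 f(15,11)=105 f(15,13)=15 f(15,15)=1
t=16: f(16,-4)=6188 f(16,-2)=10880 f(16,0)=12750 f(16,2)=11424 f(16,4)=8007 f(16,6)=4368 f(16,8)=1820 f(16,10)=560 f(16,12)=120 f(16,14)=16 f(16,16)=1
t=17: f(17,-5)=6188 f(17,-3)=17068 f(17,-1)=23630 f(17,1)=24174 f(17,3)=19431 f(17,5)=12375 f(17,7)=6188 f(17,9)=2380 f(17,11)=680 f(17,13)=136 f(17,15)=17 f(17,17)=1
t=18: f(18,-4)=23256 f(18,-2)=40698 f(18,0)=47804 f(18,2)=43605 f(18,4)=31806 f(18,6)=18563 f(18,8)=8568 f(18,10)=3060 f(18,12)=816 f(18,14)=153 f(18,16)=18 f(18,18)=1
t=19: f(19,-5)=23256 f(19,-3)=63954 f(19,-1)=88502 f(19,1)=91409 f(19,3)=75411 f(19,5)=50369 f(19,7)=27131 f(19,9)=11628 f(19,11)=3876 f(19,13)=969 f(19,15)=171 f(19,17)=19 f(19,19)=1
Σ_s f(19,s) = 436696
P = 436696/524288 = 54587/65536

Answer: 54587/65536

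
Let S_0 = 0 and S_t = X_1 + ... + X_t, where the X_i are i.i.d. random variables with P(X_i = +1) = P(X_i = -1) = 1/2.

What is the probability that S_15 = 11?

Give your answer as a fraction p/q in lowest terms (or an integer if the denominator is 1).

Answer: 105/32768

Derivation:
To reach position 11 after 15 steps: need 13 steps of +1 and 2 of -1.
Favorable paths: C(15,13) = 105
Total paths: 2^15 = 32768
P = 105/32768 = 105/32768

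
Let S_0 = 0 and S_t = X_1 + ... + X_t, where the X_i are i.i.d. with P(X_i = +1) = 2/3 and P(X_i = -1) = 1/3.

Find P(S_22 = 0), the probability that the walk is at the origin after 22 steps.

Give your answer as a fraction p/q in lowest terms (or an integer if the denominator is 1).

To be at 0 after 22 steps: need exactly 11 steps of +1 and 11 of -1.
Number of such sequences: C(22,11) = 705432
Each has probability (2/3)^11 · (1/3)^11 = 2048/31381059609
P = 705432 · 2048/31381059609 = 481574912/10460353203

Answer: 481574912/10460353203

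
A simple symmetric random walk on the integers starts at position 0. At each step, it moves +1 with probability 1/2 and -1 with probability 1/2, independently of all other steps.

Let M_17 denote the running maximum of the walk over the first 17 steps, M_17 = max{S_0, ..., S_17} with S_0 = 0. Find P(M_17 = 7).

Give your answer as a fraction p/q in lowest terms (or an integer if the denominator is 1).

Let M_17 = max(S_0,...,S_17). Use the reflection principle: for j ≥ 1, #{paths with M_17 ≥ j} = #{S_17 ≥ j} + #{S_17 ≥ j+1}.
By reflection, #{M_17 ≥ 7} = #{S_17 ≥ 7} + #{S_17 ≥ 8} = 9402 + 3214 = 12616.
#{M_17 ≥ 8} = #{S_17 ≥ 8} + #{S_17 ≥ 9} = 3214 + 3214 = 6428.
#{M_17 = 7} = 12616 - 6428 = 6188.
P(M_17 = 7) = 6188/131072 = 1547/32768

Answer: 1547/32768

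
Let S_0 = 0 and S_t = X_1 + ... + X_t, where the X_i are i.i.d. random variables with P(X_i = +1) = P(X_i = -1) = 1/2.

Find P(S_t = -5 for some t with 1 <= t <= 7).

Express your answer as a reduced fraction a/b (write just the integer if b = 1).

Count via complement. Let g(t,s) = #length-t paths at position s with S_1..S_t all ≠ -5.
g(t,s) = g(t-1,s-1) + g(t-1,s+1) for s ≠ -5; g(t,-5) = 0.
t=0: g(0,0)=1
t=1: g(1,-1)=1 g(1,1)=1
t=2: g(2,-2)=1 g(2,0)=2 g(2,2)=1
t=3: g(3,-3)=1 g(3,-1)=3 g(3,1)=3 g(3,3)=1
t=4: g(4,-4)=1 g(4,-2)=4 g(4,0)=6 g(4,2)=4 g(4,4)=1
t=5: g(5,-3)=5 g(5,-1)=10 g(5,1)=10 g(5,3)=5 g(5,5)=1
t=6: g(6,-4)=5 g(6,-2)=15 g(6,0)=20 g(6,2)=15 g(6,4)=6 g(6,6)=1
t=7: g(7,-3)=20 g(7,-1)=35 g(7,1)=35 g(7,3)=21 g(7,5)=7 g(7,7)=1
Paths never hitting -5: Σ_s g(7,s) = 119
Paths hitting -5: 2^7 - 119 = 9
P = 9/128 = 9/128

Answer: 9/128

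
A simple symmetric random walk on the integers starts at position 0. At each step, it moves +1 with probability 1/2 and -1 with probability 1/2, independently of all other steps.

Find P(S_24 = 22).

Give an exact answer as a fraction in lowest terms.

Answer: 3/2097152

Derivation:
To reach position 22 after 24 steps: need 23 steps of +1 and 1 of -1.
Favorable paths: C(24,23) = 24
Total paths: 2^24 = 16777216
P = 24/16777216 = 3/2097152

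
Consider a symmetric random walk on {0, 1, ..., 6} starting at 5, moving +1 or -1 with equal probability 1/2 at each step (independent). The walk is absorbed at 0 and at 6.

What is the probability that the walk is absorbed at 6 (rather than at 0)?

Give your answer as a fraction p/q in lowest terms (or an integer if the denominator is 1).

Symmetric walk (p = 1/2): the harmonic-function argument gives P(hit 6 before 0 | start at 5) = a/N.
P = 5/6 = 5/6

Answer: 5/6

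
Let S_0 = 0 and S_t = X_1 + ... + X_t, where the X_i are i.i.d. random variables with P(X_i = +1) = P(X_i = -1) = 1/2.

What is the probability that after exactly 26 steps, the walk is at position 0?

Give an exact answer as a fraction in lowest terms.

To return to 0 after 26 steps: need exactly 13 steps of +1 and 13 of -1.
Favorable paths: C(26,13) = 10400600
Total paths: 2^26 = 67108864
P = 10400600/67108864 = 1300075/8388608

Answer: 1300075/8388608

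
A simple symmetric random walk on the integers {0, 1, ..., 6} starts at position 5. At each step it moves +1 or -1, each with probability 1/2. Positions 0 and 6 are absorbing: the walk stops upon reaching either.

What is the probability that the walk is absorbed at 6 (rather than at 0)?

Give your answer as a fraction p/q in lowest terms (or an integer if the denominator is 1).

Answer: 5/6

Derivation:
Symmetric walk (p = 1/2): the harmonic-function argument gives P(hit 6 before 0 | start at 5) = a/N.
P = 5/6 = 5/6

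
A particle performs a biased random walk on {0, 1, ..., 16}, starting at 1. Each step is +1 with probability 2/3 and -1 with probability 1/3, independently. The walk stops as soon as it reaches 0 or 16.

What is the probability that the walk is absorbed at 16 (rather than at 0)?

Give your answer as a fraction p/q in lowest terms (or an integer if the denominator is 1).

Answer: 32768/65535

Derivation:
Biased walk: p = 2/3, q = 1/3, r = q/p = 1/2
Gambler's ruin: P(hit 16 before 0 | start at 1) = (1 - r^a)/(1 - r^N)
r^1 = 1/2; r^16 = 1/65536
P = (1 - 1/2) / (1 - 1/65536) = 1/2 / 65535/65536 = 32768/65535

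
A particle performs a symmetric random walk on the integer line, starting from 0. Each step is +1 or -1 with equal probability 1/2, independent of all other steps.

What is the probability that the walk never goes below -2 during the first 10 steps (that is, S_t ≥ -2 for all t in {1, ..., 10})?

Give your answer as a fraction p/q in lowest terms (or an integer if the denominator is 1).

Answer: 21/32

Derivation:
Let f(t,s) = #length-t paths at position s with S_1..S_t all ≥ -2.
f(t,s) = f(t-1,s-1) + f(t-1,s+1) for s ≥ -2; f(t,s) = 0 for s < -2.
t=0: f(0,0)=1
t=1: f(1,-1)=1 f(1,1)=1
t=2: f(2,-2)=1 f(2,0)=2 f(2,2)=1
t=3: f(3,-1)=3 f(3,1)=3 f(3,3)=1
t=4: f(4,-2)=3 f(4,0)=6 f(4,2)=4 f(4,4)=1
t=5: f(5,-1)=9 f(5,1)=10 f(5,3)=5 f(5,5)=1
t=6: f(6,-2)=9 f(6,0)=19 f(6,2)=15 f(6,4)=6 f(6,6)=1
t=7: f(7,-1)=28 f(7,1)=34 f(7,3)=21 f(7,5)=7 f(7,7)=1
t=8: f(8,-2)=28 f(8,0)=62 f(8,2)=55 f(8,4)=28 f(8,6)=8 f(8,8)=1
t=9: f(9,-1)=90 f(9,1)=117 f(9,3)=83 f(9,5)=36 f(9,7)=9 f(9,9)=1
t=10: f(10,-2)=90 f(10,0)=207 f(10,2)=200 f(10,4)=119 f(10,6)=45 f(10,8)=10 f(10,10)=1
Σ_s f(10,s) = 672
P = 672/1024 = 21/32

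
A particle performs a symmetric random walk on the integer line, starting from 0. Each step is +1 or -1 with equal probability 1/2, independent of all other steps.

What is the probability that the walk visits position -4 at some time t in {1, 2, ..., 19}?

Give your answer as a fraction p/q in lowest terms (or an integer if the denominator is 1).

Answer: 11773/32768

Derivation:
Count via complement. Let g(t,s) = #length-t paths at position s with S_1..S_t all ≠ -4.
g(t,s) = g(t-1,s-1) + g(t-1,s+1) for s ≠ -4; g(t,-4) = 0.
t=0: g(0,0)=1
t=1: g(1,-1)=1 g(1,1)=1
t=2: g(2,-2)=1 g(2,0)=2 g(2,2)=1
t=3: g(3,-3)=1 g(3,-1)=3 g(3,1)=3 g(3,3)=1
t=4: g(4,-2)=4 g(4,0)=6 g(4,2)=4 g(4,4)=1
t=5: g(5,-3)=4 g(5,-1)=10 g(5,1)=10 g(5,3)=5 g(5,5)=1
t=6: g(6,-2)=14 g(6,0)=20 g(6,2)=15 g(6,4)=6 g(6,6)=1
t=7: g(7,-3)=14 g(7,-1)=34 g(7,1)=35 g(7,3)=21 g(7,5)=7 g(7,7)=1
t=8: g(8,-2)=48 g(8,0)=69 g(8,2)=56 g(8,4)=28 g(8,6)=8 g(8,8)=1
t=9: g(9,-3)=48 g(9,-1)=117 g(9,1)=125 g(9,3)=84 g(9,5)=36 g(9,7)=9 g(9,9)=1
t=10: g(10,-2)=165 g(10,0)=242 g(10,2)=209 g(10,4)=120 g(10,6)=45 g(10,8)=10 g(10,10)=1
t=11: g(11,-3)=165 g(11,-1)=407 g(11,1)=451 g(11,3)=329 g(11,5)=165 g(11,7)=55 g(11,9)=11 g(11,11)=1
t=12: g(12,-2)=572 g(12,0)=858 g(12,2)=780 g(12,4)=494 g(12,6)=220 g(12,8)=66 g(12,10)=12 g(12,12)=1
t=13: g(13,-3)=572 g(13,-1)=1430 g(13,1)=1638 g(13,3)=1274 g(13,5)=714 g(13,7)=286 g(13,9)=78 g(13,11)=13 g(13,13)=1
t=14: g(14,-2)=2002 g(14,0)=3068 g(14,2)=2912 g(14,4)=1988 g(14,6)=1000 g(14,8)=364 g(14,10)=91 g(14,12)=14 g(14,14)=1
t=15: g(15,-3)=2002 g(15,-1)=5070 g(15,1)=5980 g(15,3)=4900 g(15,5)=2988 g(15,7)=1364 g(15,9)=455 g(15,11)=105 g(15,13)=15 g(15,15)=1
t=16: g(16,-2)=7072 g(16,0)=11050 g(16,2)=10880 g(16,4)=7888 g(16,6)=4352 g(16,8)=1819 g(16,10)=560 g(16,12)=120 g(16,14)=16 g(16,16)=1
t=17: g(17,-3)=7072 g(17,-1)=18122 g(17,1)=21930 g(17,3)=18768 g(17,5)=12240 g(17,7)=6171 g(17,9)=2379 g(17,11)=680 g(17,13)=136 g(17,15)=17 g(17,17)=1
t=18: g(18,-2)=25194 g(18,0)=40052 g(18,2)=40698 g(18,4)=31008 g(18,6)=18411 g(18,8)=8550 g(18,10)=3059 g(18,12)=816 g(18,14)=153 g(18,16)=18 g(18,18)=1
t=19: g(19,-3)=25194 g(19,-1)=65246 g(19,1)=80750 g(19,3)=71706 g(19,5)=49419 g(19,7)=26961 g(19,9)=11609 g(19,11)=3875 g(19,13)=969 g(19,15)=171 g(19,17)=19 g(19,19)=1
Paths never hitting -4: Σ_s g(19,s) = 335920
Paths hitting -4: 2^19 - 335920 = 188368
P = 188368/524288 = 11773/32768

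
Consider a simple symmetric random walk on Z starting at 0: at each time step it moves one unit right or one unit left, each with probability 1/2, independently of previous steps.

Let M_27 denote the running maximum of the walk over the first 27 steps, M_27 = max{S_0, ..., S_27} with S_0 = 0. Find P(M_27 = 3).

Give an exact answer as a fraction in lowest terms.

Answer: 4345965/33554432

Derivation:
Let M_27 = max(S_0,...,S_27). Use the reflection principle: for j ≥ 1, #{paths with M_27 ≥ j} = #{S_27 ≥ j} + #{S_27 ≥ j+1}.
By reflection, #{M_27 ≥ 3} = #{S_27 ≥ 3} + #{S_27 ≥ 4} = 47050564 + 29666704 = 76717268.
#{M_27 ≥ 4} = #{S_27 ≥ 4} + #{S_27 ≥ 5} = 29666704 + 29666704 = 59333408.
#{M_27 = 3} = 76717268 - 59333408 = 17383860.
P(M_27 = 3) = 17383860/134217728 = 4345965/33554432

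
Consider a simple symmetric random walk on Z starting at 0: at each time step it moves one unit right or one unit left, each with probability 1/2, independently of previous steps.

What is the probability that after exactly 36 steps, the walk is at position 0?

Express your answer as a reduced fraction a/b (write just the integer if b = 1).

Answer: 2268783825/17179869184

Derivation:
To return to 0 after 36 steps: need exactly 18 steps of +1 and 18 of -1.
Favorable paths: C(36,18) = 9075135300
Total paths: 2^36 = 68719476736
P = 9075135300/68719476736 = 2268783825/17179869184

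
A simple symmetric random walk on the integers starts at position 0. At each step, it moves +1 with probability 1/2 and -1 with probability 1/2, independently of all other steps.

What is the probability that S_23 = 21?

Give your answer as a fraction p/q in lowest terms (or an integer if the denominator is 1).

To reach position 21 after 23 steps: need 22 steps of +1 and 1 of -1.
Favorable paths: C(23,22) = 23
Total paths: 2^23 = 8388608
P = 23/8388608 = 23/8388608

Answer: 23/8388608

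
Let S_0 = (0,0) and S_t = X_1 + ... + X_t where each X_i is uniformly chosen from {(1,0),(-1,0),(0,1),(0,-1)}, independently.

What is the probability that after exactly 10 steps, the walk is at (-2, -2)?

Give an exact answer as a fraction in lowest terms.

Answer: 945/32768

Derivation:
Let h be the number of horizontal steps (so 10-h are vertical). To end at (-2,-2) need (h-2)/2 right-steps and ((10-h)-2)/2 up-steps.
Sum over h with 2 ≤ h ≤ 8, h ≡ 0 (mod 2), 10-h ≡ 0 (mod 2):
h=2: C(10,2)·C(2,0)·C(8,3) = 45·1·56 = 2520
h=4: C(10,4)·C(4,1)·C(6,2) = 210·4·15 = 12600
h=6: C(10,6)·C(6,2)·C(4,1) = 210·15·4 = 12600
h=8: C(10,8)·C(8,3)·C(2,0) = 45·56·1 = 2520
Total favorable: 30240
Total paths: 4^10 = 1048576
P = 30240/1048576 = 945/32768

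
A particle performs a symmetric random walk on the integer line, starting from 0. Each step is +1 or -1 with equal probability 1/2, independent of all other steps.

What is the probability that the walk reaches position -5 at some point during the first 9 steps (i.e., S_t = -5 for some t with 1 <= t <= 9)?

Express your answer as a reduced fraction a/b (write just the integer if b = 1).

Count via complement. Let g(t,s) = #length-t paths at position s with S_1..S_t all ≠ -5.
g(t,s) = g(t-1,s-1) + g(t-1,s+1) for s ≠ -5; g(t,-5) = 0.
t=0: g(0,0)=1
t=1: g(1,-1)=1 g(1,1)=1
t=2: g(2,-2)=1 g(2,0)=2 g(2,2)=1
t=3: g(3,-3)=1 g(3,-1)=3 g(3,1)=3 g(3,3)=1
t=4: g(4,-4)=1 g(4,-2)=4 g(4,0)=6 g(4,2)=4 g(4,4)=1
t=5: g(5,-3)=5 g(5,-1)=10 g(5,1)=10 g(5,3)=5 g(5,5)=1
t=6: g(6,-4)=5 g(6,-2)=15 g(6,0)=20 g(6,2)=15 g(6,4)=6 g(6,6)=1
t=7: g(7,-3)=20 g(7,-1)=35 g(7,1)=35 g(7,3)=21 g(7,5)=7 g(7,7)=1
t=8: g(8,-4)=20 g(8,-2)=55 g(8,0)=70 g(8,2)=56 g(8,4)=28 g(8,6)=8 g(8,8)=1
t=9: g(9,-3)=75 g(9,-1)=125 g(9,1)=126 g(9,3)=84 g(9,5)=36 g(9,7)=9 g(9,9)=1
Paths never hitting -5: Σ_s g(9,s) = 456
Paths hitting -5: 2^9 - 456 = 56
P = 56/512 = 7/64

Answer: 7/64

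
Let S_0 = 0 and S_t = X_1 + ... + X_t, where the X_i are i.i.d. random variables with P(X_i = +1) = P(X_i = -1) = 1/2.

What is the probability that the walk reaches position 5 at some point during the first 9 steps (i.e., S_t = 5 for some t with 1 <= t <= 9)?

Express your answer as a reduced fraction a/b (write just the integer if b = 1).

Count via complement. Let g(t,s) = #length-t paths at position s with S_1..S_t all ≠ 5.
g(t,s) = g(t-1,s-1) + g(t-1,s+1) for s ≠ 5; g(t,5) = 0.
t=0: g(0,0)=1
t=1: g(1,-1)=1 g(1,1)=1
t=2: g(2,-2)=1 g(2,0)=2 g(2,2)=1
t=3: g(3,-3)=1 g(3,-1)=3 g(3,1)=3 g(3,3)=1
t=4: g(4,-4)=1 g(4,-2)=4 g(4,0)=6 g(4,2)=4 g(4,4)=1
t=5: g(5,-5)=1 g(5,-3)=5 g(5,-1)=10 g(5,1)=10 g(5,3)=5
t=6: g(6,-6)=1 g(6,-4)=6 g(6,-2)=15 g(6,0)=20 g(6,2)=15 g(6,4)=5
t=7: g(7,-7)=1 g(7,-5)=7 g(7,-3)=21 g(7,-1)=35 g(7,1)=35 g(7,3)=20
t=8: g(8,-8)=1 g(8,-6)=8 g(8,-4)=28 g(8,-2)=56 g(8,0)=70 g(8,2)=55 g(8,4)=20
t=9: g(9,-9)=1 g(9,-7)=9 g(9,-5)=36 g(9,-3)=84 g(9,-1)=126 g(9,1)=125 g(9,3)=75
Paths never hitting 5: Σ_s g(9,s) = 456
Paths hitting 5: 2^9 - 456 = 56
P = 56/512 = 7/64

Answer: 7/64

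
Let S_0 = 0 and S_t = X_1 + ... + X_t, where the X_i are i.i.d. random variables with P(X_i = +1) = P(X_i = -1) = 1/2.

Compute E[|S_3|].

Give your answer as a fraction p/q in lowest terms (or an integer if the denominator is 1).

S_3 takes values m ≡ 1 (mod 2) with |m| ≤ 3; P(S_3=m) = C(3,(3+m)/2)/2^3.
Total paths: 2^3 = 8
Distribution: P(S=-3)=1/8, P(S=-1)=3/8, P(S=1)=3/8, P(S=3)=1/8
E[|S_3|] = Σ_m |m|·P(S_3=m) = 12/8 = 3/2

Answer: 3/2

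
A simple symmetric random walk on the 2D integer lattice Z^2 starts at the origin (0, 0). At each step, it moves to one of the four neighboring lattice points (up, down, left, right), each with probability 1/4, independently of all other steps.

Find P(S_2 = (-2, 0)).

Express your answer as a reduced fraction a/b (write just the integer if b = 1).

Answer: 1/16

Derivation:
Let h be the number of horizontal steps (so 2-h are vertical). To end at (-2,0) need (h-2)/2 right-steps and ((2-h)+0)/2 up-steps.
Sum over h with 2 ≤ h ≤ 2, h ≡ 0 (mod 2), 2-h ≡ 0 (mod 2):
h=2: C(2,2)·C(2,0)·C(0,0) = 1·1·1 = 1
Total favorable: 1
Total paths: 4^2 = 16
P = 1/16 = 1/16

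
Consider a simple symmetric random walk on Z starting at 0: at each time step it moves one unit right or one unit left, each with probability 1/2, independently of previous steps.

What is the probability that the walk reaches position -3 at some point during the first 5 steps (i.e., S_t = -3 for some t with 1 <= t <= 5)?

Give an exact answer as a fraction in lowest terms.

Answer: 7/32

Derivation:
Count via complement. Let g(t,s) = #length-t paths at position s with S_1..S_t all ≠ -3.
g(t,s) = g(t-1,s-1) + g(t-1,s+1) for s ≠ -3; g(t,-3) = 0.
t=0: g(0,0)=1
t=1: g(1,-1)=1 g(1,1)=1
t=2: g(2,-2)=1 g(2,0)=2 g(2,2)=1
t=3: g(3,-1)=3 g(3,1)=3 g(3,3)=1
t=4: g(4,-2)=3 g(4,0)=6 g(4,2)=4 g(4,4)=1
t=5: g(5,-1)=9 g(5,1)=10 g(5,3)=5 g(5,5)=1
Paths never hitting -3: Σ_s g(5,s) = 25
Paths hitting -3: 2^5 - 25 = 7
P = 7/32 = 7/32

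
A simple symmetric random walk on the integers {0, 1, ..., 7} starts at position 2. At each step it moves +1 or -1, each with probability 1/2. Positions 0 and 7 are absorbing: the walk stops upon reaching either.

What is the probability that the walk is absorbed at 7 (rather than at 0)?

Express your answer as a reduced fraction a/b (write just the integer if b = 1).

Answer: 2/7

Derivation:
Symmetric walk (p = 1/2): the harmonic-function argument gives P(hit 7 before 0 | start at 2) = a/N.
P = 2/7 = 2/7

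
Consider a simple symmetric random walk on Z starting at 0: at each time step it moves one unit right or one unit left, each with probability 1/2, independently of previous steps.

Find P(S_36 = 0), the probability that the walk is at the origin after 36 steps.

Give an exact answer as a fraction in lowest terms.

To return to 0 after 36 steps: need exactly 18 steps of +1 and 18 of -1.
Favorable paths: C(36,18) = 9075135300
Total paths: 2^36 = 68719476736
P = 9075135300/68719476736 = 2268783825/17179869184

Answer: 2268783825/17179869184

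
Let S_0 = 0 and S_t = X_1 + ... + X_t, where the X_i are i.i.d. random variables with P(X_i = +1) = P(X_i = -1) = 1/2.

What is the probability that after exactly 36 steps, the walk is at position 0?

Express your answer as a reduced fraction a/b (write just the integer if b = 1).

Answer: 2268783825/17179869184

Derivation:
To return to 0 after 36 steps: need exactly 18 steps of +1 and 18 of -1.
Favorable paths: C(36,18) = 9075135300
Total paths: 2^36 = 68719476736
P = 9075135300/68719476736 = 2268783825/17179869184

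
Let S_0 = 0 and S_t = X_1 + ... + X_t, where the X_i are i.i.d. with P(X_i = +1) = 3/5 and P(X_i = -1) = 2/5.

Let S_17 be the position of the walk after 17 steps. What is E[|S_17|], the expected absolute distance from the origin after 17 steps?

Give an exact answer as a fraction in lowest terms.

Answer: 665166649949/152587890625

Derivation:
S_17 takes values m ≡ 1 (mod 2) with |m| ≤ 17; P(S_17=m) = C(17,(17+m)/2) · (3/5)^((17+m)/2) · (2/5)^((17-m)/2).
Distribution: P(S=-17)=131072/762939453125, P(S=-15)=3342336/762939453125, P(S=-13)=40108032/762939453125, P(S=-11)=60162048/152587890625, P(S=-9)=315850752/152587890625, P(S=-7)=6159089664/762939453125, P(S=-5)=18477268992/762939453125, P(S=-3)=43553562624/762939453125, P(S=-1)=16332585984/152587890625, P(S=1)=24498878976/152587890625, P(S=3)=146993273856/762939453125, P(S=5)=140311761408/762939453125, P(S=7)=105233821056/762939453125, P(S=9)=12142363968/152587890625, P(S=11)=5203870272/152587890625, P(S=13)=7805805408/762939453125, P(S=15)=1463588514/762939453125, P(S=17)=129140163/762939453125
E[|S_17|] = Σ_m |m|·P(S_17=m) = 665166649949/152587890625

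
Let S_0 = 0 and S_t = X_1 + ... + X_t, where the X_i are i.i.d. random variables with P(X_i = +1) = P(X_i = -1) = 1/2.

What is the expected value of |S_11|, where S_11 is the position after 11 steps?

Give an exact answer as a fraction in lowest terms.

S_11 takes values m ≡ 1 (mod 2) with |m| ≤ 11; P(S_11=m) = C(11,(11+m)/2)/2^11.
Total paths: 2^11 = 2048
Distribution: P(S=-11)=1/2048, P(S=-9)=11/2048, P(S=-7)=55/2048, P(S=-5)=165/2048, P(S=-3)=330/2048, P(S=-1)=462/2048, P(S=1)=462/2048, P(S=3)=330/2048, P(S=5)=165/2048, P(S=7)=55/2048, P(S=9)=11/2048, P(S=11)=1/2048
E[|S_11|] = Σ_m |m|·P(S_11=m) = 5544/2048 = 693/256

Answer: 693/256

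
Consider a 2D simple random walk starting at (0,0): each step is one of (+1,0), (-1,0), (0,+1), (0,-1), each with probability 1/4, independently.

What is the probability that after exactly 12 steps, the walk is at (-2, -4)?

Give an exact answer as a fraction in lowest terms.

Answer: 5445/524288

Derivation:
Let h be the number of horizontal steps (so 12-h are vertical). To end at (-2,-4) need (h-2)/2 right-steps and ((12-h)-4)/2 up-steps.
Sum over h with 2 ≤ h ≤ 8, h ≡ 0 (mod 2), 12-h ≡ 0 (mod 2):
h=2: C(12,2)·C(2,0)·C(10,3) = 66·1·120 = 7920
h=4: C(12,4)·C(4,1)·C(8,2) = 495·4·28 = 55440
h=6: C(12,6)·C(6,2)·C(6,1) = 924·15·6 = 83160
h=8: C(12,8)·C(8,3)·C(4,0) = 495·56·1 = 27720
Total favorable: 174240
Total paths: 4^12 = 16777216
P = 174240/16777216 = 5445/524288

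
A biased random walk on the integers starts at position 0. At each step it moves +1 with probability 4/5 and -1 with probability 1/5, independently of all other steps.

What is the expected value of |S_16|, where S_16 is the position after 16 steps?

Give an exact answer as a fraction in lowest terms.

S_16 takes values m ≡ 0 (mod 2) with |m| ≤ 16; P(S_16=m) = C(16,(16+m)/2) · (4/5)^((16+m)/2) · (1/5)^((16-m)/2).
Distribution: P(S=-16)=1/152587890625, P(S=-14)=64/152587890625, P(S=-12)=384/30517578125, P(S=-10)=7168/30517578125, P(S=-8)=93184/30517578125, P(S=-6)=4472832/152587890625, P(S=-4)=32800768/152587890625, P(S=-2)=37486592/30517578125, P(S=0)=168689664/30517578125, P(S=2)=599785472/30517578125, P(S=4)=8396996608/152587890625, P(S=6)=18320719872/152587890625, P(S=8)=6106906624/30517578125, P(S=10)=7516192768/30517578125, P(S=12)=6442450944/30517578125, P(S=14)=17179869184/152587890625, P(S=16)=4294967296/152587890625
E[|S_16|] = Σ_m |m|·P(S_16=m) = 1465917781392/152587890625

Answer: 1465917781392/152587890625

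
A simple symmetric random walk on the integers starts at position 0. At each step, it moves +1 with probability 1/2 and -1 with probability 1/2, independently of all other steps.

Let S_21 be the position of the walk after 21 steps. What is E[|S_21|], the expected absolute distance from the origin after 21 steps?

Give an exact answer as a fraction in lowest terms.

Answer: 969969/262144

Derivation:
S_21 takes values m ≡ 1 (mod 2) with |m| ≤ 21; P(S_21=m) = C(21,(21+m)/2)/2^21.
Total paths: 2^21 = 2097152
Distribution: P(S=-21)=1/2097152, P(S=-19)=21/2097152, P(S=-17)=210/2097152, P(S=-15)=1330/2097152, P(S=-13)=5985/2097152, P(S=-11)=20349/2097152, P(S=-9)=54264/2097152, P(S=-7)=116280/2097152, P(S=-5)=203490/2097152, P(S=-3)=293930/2097152, P(S=-1)=352716/2097152, P(S=1)=352716/2097152, P(S=3)=293930/2097152, P(S=5)=203490/2097152, P(S=7)=116280/2097152, P(S=9)=54264/2097152, P(S=11)=20349/2097152, P(S=13)=5985/2097152, P(S=15)=1330/2097152, P(S=17)=210/2097152, P(S=19)=21/2097152, P(S=21)=1/2097152
E[|S_21|] = Σ_m |m|·P(S_21=m) = 7759752/2097152 = 969969/262144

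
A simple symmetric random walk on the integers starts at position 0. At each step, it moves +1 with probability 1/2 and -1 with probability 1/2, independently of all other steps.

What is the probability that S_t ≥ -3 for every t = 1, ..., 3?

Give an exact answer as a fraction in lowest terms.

Let f(t,s) = #length-t paths at position s with S_1..S_t all ≥ -3.
f(t,s) = f(t-1,s-1) + f(t-1,s+1) for s ≥ -3; f(t,s) = 0 for s < -3.
t=0: f(0,0)=1
t=1: f(1,-1)=1 f(1,1)=1
t=2: f(2,-2)=1 f(2,0)=2 f(2,2)=1
t=3: f(3,-3)=1 f(3,-1)=3 f(3,1)=3 f(3,3)=1
Σ_s f(3,s) = 8
P = 8/8 = 1

Answer: 1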